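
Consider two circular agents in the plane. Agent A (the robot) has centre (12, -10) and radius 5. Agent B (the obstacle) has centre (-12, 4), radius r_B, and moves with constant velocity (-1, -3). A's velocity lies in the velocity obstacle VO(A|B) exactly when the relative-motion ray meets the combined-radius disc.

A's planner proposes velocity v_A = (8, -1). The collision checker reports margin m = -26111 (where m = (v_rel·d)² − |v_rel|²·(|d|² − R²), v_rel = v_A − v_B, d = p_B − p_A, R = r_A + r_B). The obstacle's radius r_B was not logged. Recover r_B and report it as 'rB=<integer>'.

m = -26111
d = (-24, 14);  v_rel = (9, 2),  |v_rel|² = 85
v_rel×d = (9)·(14) − (2)·(-24) = 174
since m = R²·85 − 174²:  R² = (30276 + -26111) / 85 = 49
R = √49 = 7  ⇒  r_B = 7 − 5 = 2

rB=2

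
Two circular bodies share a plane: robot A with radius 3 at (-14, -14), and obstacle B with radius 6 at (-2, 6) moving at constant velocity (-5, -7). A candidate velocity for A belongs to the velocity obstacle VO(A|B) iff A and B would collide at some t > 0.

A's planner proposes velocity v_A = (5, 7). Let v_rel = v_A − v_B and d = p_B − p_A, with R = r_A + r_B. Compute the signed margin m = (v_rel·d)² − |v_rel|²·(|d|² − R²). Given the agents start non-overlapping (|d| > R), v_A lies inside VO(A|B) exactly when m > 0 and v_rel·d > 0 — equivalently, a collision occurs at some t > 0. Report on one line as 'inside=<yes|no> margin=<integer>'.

d = (12, 20),  |d|² = 544;  R = 3+6 = 9,  c = 544−9² = 463
v_rel = (10, 14),  |v_rel|² = 296;  v_rel·d = (10)·(12) + (14)·(20) = 400
296·t² − 800·t + 463 = 0  ⇒  m = 400² − 296·463 = 22952
m = 22952 > 0,  v_rel·d = 400 > 0  ⇒  inside

inside=yes margin=22952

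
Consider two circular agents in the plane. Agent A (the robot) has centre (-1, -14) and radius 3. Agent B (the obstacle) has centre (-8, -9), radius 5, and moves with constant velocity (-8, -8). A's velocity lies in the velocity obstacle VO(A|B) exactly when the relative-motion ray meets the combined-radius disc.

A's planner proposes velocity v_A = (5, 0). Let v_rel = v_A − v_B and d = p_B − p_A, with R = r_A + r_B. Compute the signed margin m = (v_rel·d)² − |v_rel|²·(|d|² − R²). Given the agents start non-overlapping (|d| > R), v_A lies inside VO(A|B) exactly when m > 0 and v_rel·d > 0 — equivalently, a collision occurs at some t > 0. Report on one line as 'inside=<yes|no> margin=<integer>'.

d = (-7, 5),  |d|² = 74;  R = 3+5 = 8,  c = 74−8² = 10
v_rel = (13, 8),  |v_rel|² = 233;  v_rel·d = (13)·(-7) + (8)·(5) = -51
233·t² + 102·t + 10 = 0  ⇒  m = (-51)² − 233·10 = 271
m = 271 > 0,  v_rel·d = -51 < 0  ⇒  outside

inside=no margin=271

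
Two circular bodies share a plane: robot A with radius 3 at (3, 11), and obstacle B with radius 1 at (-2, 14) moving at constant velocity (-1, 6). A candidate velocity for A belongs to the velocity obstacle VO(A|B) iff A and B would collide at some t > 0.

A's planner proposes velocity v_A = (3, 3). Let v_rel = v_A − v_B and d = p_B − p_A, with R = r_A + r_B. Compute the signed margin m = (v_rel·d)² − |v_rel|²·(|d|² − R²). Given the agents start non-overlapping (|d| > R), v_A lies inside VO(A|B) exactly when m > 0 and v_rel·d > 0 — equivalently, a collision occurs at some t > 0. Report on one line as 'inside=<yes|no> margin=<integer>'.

d = (-5, 3),  |d|² = 34;  R = 3+1 = 4,  c = 34−4² = 18
v_rel = (4, -3),  |v_rel|² = 25;  v_rel·d = (4)·(-5) + (-3)·(3) = -29
25·t² + 58·t + 18 = 0  ⇒  m = (-29)² − 25·18 = 391
m = 391 > 0,  v_rel·d = -29 < 0  ⇒  outside

inside=no margin=391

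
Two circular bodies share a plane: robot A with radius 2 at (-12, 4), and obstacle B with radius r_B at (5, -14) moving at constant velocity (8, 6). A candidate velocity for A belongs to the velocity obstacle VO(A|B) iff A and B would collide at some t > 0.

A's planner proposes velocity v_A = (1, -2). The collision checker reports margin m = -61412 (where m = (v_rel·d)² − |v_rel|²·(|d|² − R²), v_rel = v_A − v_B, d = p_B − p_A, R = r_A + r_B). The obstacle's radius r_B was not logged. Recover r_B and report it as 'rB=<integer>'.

m = -61412
d = (17, -18);  v_rel = (-7, -8),  |v_rel|² = 113
v_rel×d = (-7)·(-18) − (-8)·(17) = 262
since m = R²·113 − 262²:  R² = (68644 + -61412) / 113 = 64
R = √64 = 8  ⇒  r_B = 8 − 2 = 6

rB=6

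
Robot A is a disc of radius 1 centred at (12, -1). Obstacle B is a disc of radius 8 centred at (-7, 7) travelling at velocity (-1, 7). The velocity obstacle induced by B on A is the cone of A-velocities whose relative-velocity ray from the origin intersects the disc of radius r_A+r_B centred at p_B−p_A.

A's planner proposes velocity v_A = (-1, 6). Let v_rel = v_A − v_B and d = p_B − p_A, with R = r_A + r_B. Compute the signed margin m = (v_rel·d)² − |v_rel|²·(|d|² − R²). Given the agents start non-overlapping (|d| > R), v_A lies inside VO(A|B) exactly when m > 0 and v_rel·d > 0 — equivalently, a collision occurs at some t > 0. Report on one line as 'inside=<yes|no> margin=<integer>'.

d = (-19, 8),  |d|² = 425;  R = 1+8 = 9,  c = 425−9² = 344
v_rel = (0, -1),  |v_rel|² = 1;  v_rel·d = (0)·(-19) + (-1)·(8) = -8
1·t² + 16·t + 344 = 0  ⇒  m = (-8)² − 1·344 = -280
m = -280 < 0,  v_rel·d = -8 < 0  ⇒  outside

inside=no margin=-280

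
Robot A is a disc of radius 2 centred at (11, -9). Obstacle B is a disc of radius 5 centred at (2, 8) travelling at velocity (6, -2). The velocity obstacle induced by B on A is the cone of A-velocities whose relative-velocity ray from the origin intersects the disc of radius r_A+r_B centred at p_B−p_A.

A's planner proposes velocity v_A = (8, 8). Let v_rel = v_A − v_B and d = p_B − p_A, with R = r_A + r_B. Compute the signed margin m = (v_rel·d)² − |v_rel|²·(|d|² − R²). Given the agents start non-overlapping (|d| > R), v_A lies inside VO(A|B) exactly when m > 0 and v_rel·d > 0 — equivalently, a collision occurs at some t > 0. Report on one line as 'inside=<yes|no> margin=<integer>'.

d = (-9, 17),  |d|² = 370;  R = 2+5 = 7,  c = 370−7² = 321
v_rel = (2, 10),  |v_rel|² = 104;  v_rel·d = (2)·(-9) + (10)·(17) = 152
104·t² − 304·t + 321 = 0  ⇒  m = 152² − 104·321 = -10280
m = -10280 < 0,  v_rel·d = 152 > 0  ⇒  outside

inside=no margin=-10280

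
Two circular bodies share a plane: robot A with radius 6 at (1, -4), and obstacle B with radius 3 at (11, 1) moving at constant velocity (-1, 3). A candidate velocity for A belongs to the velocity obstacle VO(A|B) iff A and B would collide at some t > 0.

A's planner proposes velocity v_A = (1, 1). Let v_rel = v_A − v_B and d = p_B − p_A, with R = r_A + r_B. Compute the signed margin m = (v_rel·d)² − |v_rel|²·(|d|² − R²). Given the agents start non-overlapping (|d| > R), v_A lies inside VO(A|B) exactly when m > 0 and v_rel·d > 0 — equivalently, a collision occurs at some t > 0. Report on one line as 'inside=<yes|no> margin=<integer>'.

d = (10, 5),  |d|² = 125;  R = 6+3 = 9,  c = 125−9² = 44
v_rel = (2, -2),  |v_rel|² = 8;  v_rel·d = (2)·(10) + (-2)·(5) = 10
8·t² − 20·t + 44 = 0  ⇒  m = 10² − 8·44 = -252
m = -252 < 0,  v_rel·d = 10 > 0  ⇒  outside

inside=no margin=-252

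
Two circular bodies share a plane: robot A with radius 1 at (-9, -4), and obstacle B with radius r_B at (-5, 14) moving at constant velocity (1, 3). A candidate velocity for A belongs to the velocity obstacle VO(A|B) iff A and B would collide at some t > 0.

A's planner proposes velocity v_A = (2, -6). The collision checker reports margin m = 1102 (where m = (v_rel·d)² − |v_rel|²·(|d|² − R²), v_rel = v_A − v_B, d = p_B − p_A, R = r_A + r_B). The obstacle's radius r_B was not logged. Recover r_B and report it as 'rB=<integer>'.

m = 1102
d = (4, 18);  v_rel = (1, -9),  |v_rel|² = 82
v_rel×d = (1)·(18) − (-9)·(4) = 54
since m = R²·82 − 54²:  R² = (2916 + 1102) / 82 = 49
R = √49 = 7  ⇒  r_B = 7 − 1 = 6

rB=6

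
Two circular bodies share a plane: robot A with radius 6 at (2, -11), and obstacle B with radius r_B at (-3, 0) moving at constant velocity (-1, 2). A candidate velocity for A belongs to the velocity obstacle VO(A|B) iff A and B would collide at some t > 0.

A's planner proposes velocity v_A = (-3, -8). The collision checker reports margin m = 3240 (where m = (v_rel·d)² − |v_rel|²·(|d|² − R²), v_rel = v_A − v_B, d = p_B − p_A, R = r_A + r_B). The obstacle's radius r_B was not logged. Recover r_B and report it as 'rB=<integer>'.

m = 3240
d = (-5, 11);  v_rel = (-2, -10),  |v_rel|² = 104
v_rel×d = (-2)·(11) − (-10)·(-5) = -72
since m = R²·104 − (-72)²:  R² = (5184 + 3240) / 104 = 81
R = √81 = 9  ⇒  r_B = 9 − 6 = 3

rB=3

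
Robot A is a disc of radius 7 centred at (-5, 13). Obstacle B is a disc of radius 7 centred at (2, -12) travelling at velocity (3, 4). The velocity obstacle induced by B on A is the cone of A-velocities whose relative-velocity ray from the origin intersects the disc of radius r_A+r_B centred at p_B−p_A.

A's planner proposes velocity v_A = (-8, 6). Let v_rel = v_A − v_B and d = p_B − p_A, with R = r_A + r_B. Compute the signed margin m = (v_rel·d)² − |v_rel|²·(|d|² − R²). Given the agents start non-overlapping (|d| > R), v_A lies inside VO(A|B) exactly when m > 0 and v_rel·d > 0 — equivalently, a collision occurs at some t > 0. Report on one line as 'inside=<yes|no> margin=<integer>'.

d = (7, -25),  |d|² = 674;  R = 7+7 = 14,  c = 674−14² = 478
v_rel = (-11, 2),  |v_rel|² = 125;  v_rel·d = (-11)·(7) + (2)·(-25) = -127
125·t² + 254·t + 478 = 0  ⇒  m = (-127)² − 125·478 = -43621
m = -43621 < 0,  v_rel·d = -127 < 0  ⇒  outside

inside=no margin=-43621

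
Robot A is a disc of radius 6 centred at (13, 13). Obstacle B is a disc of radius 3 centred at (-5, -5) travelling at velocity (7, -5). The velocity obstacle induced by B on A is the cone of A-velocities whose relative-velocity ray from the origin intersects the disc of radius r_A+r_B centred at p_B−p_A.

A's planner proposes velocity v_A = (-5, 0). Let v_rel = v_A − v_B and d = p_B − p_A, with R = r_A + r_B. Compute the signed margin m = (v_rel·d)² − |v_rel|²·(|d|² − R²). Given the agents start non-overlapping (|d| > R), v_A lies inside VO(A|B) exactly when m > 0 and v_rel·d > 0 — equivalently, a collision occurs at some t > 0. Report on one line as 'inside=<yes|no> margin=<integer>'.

d = (-18, -18),  |d|² = 648;  R = 6+3 = 9,  c = 648−9² = 567
v_rel = (-12, 5),  |v_rel|² = 169;  v_rel·d = (-12)·(-18) + (5)·(-18) = 126
169·t² − 252·t + 567 = 0  ⇒  m = 126² − 169·567 = -79947
m = -79947 < 0,  v_rel·d = 126 > 0  ⇒  outside

inside=no margin=-79947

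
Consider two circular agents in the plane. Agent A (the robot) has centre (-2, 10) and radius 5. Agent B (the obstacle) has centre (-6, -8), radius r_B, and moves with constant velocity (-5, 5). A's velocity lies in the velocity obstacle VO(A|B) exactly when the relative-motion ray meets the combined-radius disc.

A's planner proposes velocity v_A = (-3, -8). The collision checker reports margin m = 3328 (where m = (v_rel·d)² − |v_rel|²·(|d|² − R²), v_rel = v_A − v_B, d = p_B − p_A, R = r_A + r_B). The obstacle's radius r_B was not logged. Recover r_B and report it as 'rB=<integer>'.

m = 3328
d = (-4, -18);  v_rel = (2, -13),  |v_rel|² = 173
v_rel×d = (2)·(-18) − (-13)·(-4) = -88
since m = R²·173 − (-88)²:  R² = (7744 + 3328) / 173 = 64
R = √64 = 8  ⇒  r_B = 8 − 5 = 3

rB=3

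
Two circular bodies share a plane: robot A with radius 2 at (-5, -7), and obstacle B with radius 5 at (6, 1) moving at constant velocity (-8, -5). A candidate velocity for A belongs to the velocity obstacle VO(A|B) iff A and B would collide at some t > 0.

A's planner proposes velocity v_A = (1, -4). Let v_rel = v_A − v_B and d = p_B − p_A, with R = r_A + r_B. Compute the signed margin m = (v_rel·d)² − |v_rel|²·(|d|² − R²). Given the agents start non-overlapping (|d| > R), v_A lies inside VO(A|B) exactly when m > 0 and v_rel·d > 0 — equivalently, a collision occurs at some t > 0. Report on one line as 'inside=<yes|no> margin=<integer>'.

d = (11, 8),  |d|² = 185;  R = 2+5 = 7,  c = 185−7² = 136
v_rel = (9, 1),  |v_rel|² = 82;  v_rel·d = (9)·(11) + (1)·(8) = 107
82·t² − 214·t + 136 = 0  ⇒  m = 107² − 82·136 = 297
m = 297 > 0,  v_rel·d = 107 > 0  ⇒  inside

inside=yes margin=297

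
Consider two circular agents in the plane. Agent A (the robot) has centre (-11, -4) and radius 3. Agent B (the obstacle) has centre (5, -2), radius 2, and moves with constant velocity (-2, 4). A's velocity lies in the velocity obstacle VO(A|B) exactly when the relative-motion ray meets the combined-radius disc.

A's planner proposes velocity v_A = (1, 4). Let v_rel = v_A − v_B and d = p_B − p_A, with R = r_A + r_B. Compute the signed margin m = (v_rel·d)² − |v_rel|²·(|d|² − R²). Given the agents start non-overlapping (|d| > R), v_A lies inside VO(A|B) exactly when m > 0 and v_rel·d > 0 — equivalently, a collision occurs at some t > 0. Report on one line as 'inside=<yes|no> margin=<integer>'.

d = (16, 2),  |d|² = 260;  R = 3+2 = 5,  c = 260−5² = 235
v_rel = (3, 0),  |v_rel|² = 9;  v_rel·d = (3)·(16) + (0)·(2) = 48
9·t² − 96·t + 235 = 0  ⇒  m = 48² − 9·235 = 189
m = 189 > 0,  v_rel·d = 48 > 0  ⇒  inside

inside=yes margin=189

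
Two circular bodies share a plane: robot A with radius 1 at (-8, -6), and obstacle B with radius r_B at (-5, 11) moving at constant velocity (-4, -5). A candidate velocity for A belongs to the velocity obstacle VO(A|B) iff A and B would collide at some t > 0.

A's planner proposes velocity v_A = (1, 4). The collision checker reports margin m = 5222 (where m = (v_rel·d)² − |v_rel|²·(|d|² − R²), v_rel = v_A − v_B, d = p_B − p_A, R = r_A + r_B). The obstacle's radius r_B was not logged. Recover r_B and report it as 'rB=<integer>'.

m = 5222
d = (3, 17);  v_rel = (5, 9),  |v_rel|² = 106
v_rel×d = (5)·(17) − (9)·(3) = 58
since m = R²·106 − 58²:  R² = (3364 + 5222) / 106 = 81
R = √81 = 9  ⇒  r_B = 9 − 1 = 8

rB=8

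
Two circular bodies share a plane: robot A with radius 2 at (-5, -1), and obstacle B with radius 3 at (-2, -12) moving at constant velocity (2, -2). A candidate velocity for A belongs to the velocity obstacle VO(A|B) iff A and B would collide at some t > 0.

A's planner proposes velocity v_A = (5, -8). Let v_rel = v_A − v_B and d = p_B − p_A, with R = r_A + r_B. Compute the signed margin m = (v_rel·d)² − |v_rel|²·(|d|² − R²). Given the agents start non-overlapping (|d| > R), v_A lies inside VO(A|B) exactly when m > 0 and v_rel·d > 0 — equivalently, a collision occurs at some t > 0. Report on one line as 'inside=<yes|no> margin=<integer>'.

d = (3, -11),  |d|² = 130;  R = 2+3 = 5,  c = 130−5² = 105
v_rel = (3, -6),  |v_rel|² = 45;  v_rel·d = (3)·(3) + (-6)·(-11) = 75
45·t² − 150·t + 105 = 0  ⇒  m = 75² − 45·105 = 900
m = 900 > 0,  v_rel·d = 75 > 0  ⇒  inside

inside=yes margin=900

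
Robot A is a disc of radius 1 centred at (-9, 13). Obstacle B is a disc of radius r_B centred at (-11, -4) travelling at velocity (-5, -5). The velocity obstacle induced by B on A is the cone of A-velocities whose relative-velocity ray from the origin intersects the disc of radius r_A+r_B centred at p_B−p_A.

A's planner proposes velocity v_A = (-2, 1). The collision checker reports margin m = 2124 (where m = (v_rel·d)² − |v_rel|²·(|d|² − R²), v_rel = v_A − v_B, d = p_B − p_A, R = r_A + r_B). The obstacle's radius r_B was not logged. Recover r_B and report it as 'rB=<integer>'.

m = 2124
d = (-2, -17);  v_rel = (3, 6),  |v_rel|² = 45
v_rel×d = (3)·(-17) − (6)·(-2) = -39
since m = R²·45 − (-39)²:  R² = (1521 + 2124) / 45 = 81
R = √81 = 9  ⇒  r_B = 9 − 1 = 8

rB=8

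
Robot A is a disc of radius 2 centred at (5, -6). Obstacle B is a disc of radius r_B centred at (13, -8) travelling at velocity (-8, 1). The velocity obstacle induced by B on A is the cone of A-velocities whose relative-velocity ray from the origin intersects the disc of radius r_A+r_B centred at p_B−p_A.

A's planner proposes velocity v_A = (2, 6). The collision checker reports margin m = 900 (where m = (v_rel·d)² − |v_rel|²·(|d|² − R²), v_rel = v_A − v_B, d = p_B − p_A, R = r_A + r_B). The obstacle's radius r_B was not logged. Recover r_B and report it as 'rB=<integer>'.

m = 900
d = (8, -2);  v_rel = (10, 5),  |v_rel|² = 125
v_rel×d = (10)·(-2) − (5)·(8) = -60
since m = R²·125 − (-60)²:  R² = (3600 + 900) / 125 = 36
R = √36 = 6  ⇒  r_B = 6 − 2 = 4

rB=4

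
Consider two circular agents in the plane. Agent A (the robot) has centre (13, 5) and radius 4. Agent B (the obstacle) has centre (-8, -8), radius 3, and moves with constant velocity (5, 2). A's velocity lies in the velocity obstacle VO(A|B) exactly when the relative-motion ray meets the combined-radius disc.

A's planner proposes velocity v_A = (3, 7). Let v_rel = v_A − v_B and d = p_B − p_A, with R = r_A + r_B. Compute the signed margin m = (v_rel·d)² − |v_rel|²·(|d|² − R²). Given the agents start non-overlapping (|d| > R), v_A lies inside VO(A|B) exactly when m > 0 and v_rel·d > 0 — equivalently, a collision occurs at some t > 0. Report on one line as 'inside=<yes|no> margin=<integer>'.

d = (-21, -13),  |d|² = 610;  R = 4+3 = 7,  c = 610−7² = 561
v_rel = (-2, 5),  |v_rel|² = 29;  v_rel·d = (-2)·(-21) + (5)·(-13) = -23
29·t² + 46·t + 561 = 0  ⇒  m = (-23)² − 29·561 = -15740
m = -15740 < 0,  v_rel·d = -23 < 0  ⇒  outside

inside=no margin=-15740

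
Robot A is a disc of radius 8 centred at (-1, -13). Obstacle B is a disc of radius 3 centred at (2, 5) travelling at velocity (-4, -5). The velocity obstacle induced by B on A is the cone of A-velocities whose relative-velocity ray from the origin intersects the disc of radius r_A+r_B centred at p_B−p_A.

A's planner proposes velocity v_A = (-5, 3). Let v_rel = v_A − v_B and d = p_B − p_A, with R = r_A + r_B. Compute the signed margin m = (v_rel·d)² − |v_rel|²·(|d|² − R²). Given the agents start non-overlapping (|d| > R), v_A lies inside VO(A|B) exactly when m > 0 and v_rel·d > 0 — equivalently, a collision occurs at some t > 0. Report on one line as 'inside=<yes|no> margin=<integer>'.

d = (3, 18),  |d|² = 333;  R = 8+3 = 11,  c = 333−11² = 212
v_rel = (-1, 8),  |v_rel|² = 65;  v_rel·d = (-1)·(3) + (8)·(18) = 141
65·t² − 282·t + 212 = 0  ⇒  m = 141² − 65·212 = 6101
m = 6101 > 0,  v_rel·d = 141 > 0  ⇒  inside

inside=yes margin=6101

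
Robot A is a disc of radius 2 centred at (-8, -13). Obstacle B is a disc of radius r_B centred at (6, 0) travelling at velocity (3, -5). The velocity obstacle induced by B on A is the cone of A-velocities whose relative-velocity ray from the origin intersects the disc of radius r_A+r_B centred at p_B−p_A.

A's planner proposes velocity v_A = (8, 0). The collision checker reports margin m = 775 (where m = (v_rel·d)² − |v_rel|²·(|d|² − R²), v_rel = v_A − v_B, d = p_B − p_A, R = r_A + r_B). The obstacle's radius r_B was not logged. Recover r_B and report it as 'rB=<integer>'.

m = 775
d = (14, 13);  v_rel = (5, 5),  |v_rel|² = 50
v_rel×d = (5)·(13) − (5)·(14) = -5
since m = R²·50 − (-5)²:  R² = (25 + 775) / 50 = 16
R = √16 = 4  ⇒  r_B = 4 − 2 = 2

rB=2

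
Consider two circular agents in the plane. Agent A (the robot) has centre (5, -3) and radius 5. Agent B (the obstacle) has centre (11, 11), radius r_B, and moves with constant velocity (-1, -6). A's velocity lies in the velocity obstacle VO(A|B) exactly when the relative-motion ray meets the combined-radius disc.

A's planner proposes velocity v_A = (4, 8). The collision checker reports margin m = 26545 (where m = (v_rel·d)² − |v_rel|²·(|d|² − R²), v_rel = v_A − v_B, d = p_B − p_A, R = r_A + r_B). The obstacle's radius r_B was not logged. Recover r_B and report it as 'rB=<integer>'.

m = 26545
d = (6, 14);  v_rel = (5, 14),  |v_rel|² = 221
v_rel×d = (5)·(14) − (14)·(6) = -14
since m = R²·221 − (-14)²:  R² = (196 + 26545) / 221 = 121
R = √121 = 11  ⇒  r_B = 11 − 5 = 6

rB=6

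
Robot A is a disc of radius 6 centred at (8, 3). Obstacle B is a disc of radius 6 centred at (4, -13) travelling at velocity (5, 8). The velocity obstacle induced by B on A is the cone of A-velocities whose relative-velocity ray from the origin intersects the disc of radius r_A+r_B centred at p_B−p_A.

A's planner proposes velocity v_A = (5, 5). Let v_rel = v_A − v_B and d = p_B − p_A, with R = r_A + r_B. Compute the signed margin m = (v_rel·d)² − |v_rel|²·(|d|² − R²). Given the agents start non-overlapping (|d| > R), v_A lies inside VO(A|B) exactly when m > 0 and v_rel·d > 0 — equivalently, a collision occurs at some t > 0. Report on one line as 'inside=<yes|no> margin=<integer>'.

d = (-4, -16),  |d|² = 272;  R = 6+6 = 12,  c = 272−12² = 128
v_rel = (0, -3),  |v_rel|² = 9;  v_rel·d = (0)·(-4) + (-3)·(-16) = 48
9·t² − 96·t + 128 = 0  ⇒  m = 48² − 9·128 = 1152
m = 1152 > 0,  v_rel·d = 48 > 0  ⇒  inside

inside=yes margin=1152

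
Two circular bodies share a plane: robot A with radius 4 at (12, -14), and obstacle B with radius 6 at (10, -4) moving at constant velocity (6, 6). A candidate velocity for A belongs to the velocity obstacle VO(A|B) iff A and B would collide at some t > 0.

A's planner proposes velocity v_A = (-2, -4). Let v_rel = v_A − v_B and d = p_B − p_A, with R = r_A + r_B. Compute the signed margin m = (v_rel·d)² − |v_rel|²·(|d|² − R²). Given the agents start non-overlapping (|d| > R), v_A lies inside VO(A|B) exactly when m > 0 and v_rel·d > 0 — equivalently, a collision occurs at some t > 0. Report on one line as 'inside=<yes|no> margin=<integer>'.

d = (-2, 10),  |d|² = 104;  R = 4+6 = 10,  c = 104−10² = 4
v_rel = (-8, -10),  |v_rel|² = 164;  v_rel·d = (-8)·(-2) + (-10)·(10) = -84
164·t² + 168·t + 4 = 0  ⇒  m = (-84)² − 164·4 = 6400
m = 6400 > 0,  v_rel·d = -84 < 0  ⇒  outside

inside=no margin=6400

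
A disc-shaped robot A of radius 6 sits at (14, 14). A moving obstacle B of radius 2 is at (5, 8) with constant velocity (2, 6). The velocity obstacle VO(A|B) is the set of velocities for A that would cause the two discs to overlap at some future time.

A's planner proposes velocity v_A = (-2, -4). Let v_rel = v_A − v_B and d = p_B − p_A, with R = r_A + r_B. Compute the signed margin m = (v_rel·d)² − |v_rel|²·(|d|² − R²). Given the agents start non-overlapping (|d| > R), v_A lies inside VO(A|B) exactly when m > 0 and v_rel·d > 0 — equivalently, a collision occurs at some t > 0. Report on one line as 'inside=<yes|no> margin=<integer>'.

d = (-9, -6),  |d|² = 117;  R = 6+2 = 8,  c = 117−8² = 53
v_rel = (-4, -10),  |v_rel|² = 116;  v_rel·d = (-4)·(-9) + (-10)·(-6) = 96
116·t² − 192·t + 53 = 0  ⇒  m = 96² − 116·53 = 3068
m = 3068 > 0,  v_rel·d = 96 > 0  ⇒  inside

inside=yes margin=3068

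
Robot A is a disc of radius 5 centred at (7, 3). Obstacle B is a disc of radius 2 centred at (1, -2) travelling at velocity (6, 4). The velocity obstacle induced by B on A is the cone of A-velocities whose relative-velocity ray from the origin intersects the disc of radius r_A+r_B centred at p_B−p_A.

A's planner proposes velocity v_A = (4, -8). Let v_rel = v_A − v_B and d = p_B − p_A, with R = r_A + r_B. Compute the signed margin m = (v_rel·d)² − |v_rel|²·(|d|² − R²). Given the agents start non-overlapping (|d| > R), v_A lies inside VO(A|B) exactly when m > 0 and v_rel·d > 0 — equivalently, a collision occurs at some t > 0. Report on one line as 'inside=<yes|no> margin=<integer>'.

d = (-6, -5),  |d|² = 61;  R = 5+2 = 7,  c = 61−7² = 12
v_rel = (-2, -12),  |v_rel|² = 148;  v_rel·d = (-2)·(-6) + (-12)·(-5) = 72
148·t² − 144·t + 12 = 0  ⇒  m = 72² − 148·12 = 3408
m = 3408 > 0,  v_rel·d = 72 > 0  ⇒  inside

inside=yes margin=3408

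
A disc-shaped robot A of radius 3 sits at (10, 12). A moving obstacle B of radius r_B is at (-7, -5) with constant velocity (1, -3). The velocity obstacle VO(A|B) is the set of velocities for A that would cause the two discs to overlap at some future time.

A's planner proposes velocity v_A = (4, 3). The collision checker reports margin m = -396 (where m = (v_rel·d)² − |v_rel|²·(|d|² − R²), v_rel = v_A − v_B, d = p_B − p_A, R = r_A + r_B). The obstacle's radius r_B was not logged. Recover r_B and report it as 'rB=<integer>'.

m = -396
d = (-17, -17);  v_rel = (3, 6),  |v_rel|² = 45
v_rel×d = (3)·(-17) − (6)·(-17) = 51
since m = R²·45 − 51²:  R² = (2601 + -396) / 45 = 49
R = √49 = 7  ⇒  r_B = 7 − 3 = 4

rB=4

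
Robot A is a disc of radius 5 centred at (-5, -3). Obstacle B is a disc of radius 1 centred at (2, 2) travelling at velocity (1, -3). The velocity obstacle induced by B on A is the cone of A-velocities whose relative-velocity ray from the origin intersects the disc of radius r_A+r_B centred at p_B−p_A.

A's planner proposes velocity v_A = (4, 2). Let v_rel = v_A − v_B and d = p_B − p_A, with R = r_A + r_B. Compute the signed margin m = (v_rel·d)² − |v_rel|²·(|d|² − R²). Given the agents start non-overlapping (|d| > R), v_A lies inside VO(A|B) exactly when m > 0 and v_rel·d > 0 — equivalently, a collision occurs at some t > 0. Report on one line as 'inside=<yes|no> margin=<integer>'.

d = (7, 5),  |d|² = 74;  R = 5+1 = 6,  c = 74−6² = 38
v_rel = (3, 5),  |v_rel|² = 34;  v_rel·d = (3)·(7) + (5)·(5) = 46
34·t² − 92·t + 38 = 0  ⇒  m = 46² − 34·38 = 824
m = 824 > 0,  v_rel·d = 46 > 0  ⇒  inside

inside=yes margin=824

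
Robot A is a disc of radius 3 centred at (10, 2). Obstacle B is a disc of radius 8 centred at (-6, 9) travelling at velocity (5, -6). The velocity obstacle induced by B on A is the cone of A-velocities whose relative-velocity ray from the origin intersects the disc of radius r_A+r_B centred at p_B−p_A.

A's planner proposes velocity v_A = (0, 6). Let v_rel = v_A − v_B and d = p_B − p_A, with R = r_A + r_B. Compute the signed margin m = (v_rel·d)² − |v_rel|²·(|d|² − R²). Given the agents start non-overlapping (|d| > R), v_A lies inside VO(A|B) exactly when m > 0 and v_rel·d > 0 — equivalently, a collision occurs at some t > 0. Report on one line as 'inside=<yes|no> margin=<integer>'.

d = (-16, 7),  |d|² = 305;  R = 3+8 = 11,  c = 305−11² = 184
v_rel = (-5, 12),  |v_rel|² = 169;  v_rel·d = (-5)·(-16) + (12)·(7) = 164
169·t² − 328·t + 184 = 0  ⇒  m = 164² − 169·184 = -4200
m = -4200 < 0,  v_rel·d = 164 > 0  ⇒  outside

inside=no margin=-4200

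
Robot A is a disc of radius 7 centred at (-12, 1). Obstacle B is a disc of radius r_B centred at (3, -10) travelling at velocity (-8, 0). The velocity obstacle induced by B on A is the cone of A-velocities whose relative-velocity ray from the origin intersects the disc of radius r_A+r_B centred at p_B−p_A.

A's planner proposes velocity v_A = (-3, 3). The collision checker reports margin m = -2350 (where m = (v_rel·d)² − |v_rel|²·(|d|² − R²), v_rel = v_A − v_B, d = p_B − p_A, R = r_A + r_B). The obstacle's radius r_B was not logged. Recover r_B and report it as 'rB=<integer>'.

m = -2350
d = (15, -11);  v_rel = (5, 3),  |v_rel|² = 34
v_rel×d = (5)·(-11) − (3)·(15) = -100
since m = R²·34 − (-100)²:  R² = (10000 + -2350) / 34 = 225
R = √225 = 15  ⇒  r_B = 15 − 7 = 8

rB=8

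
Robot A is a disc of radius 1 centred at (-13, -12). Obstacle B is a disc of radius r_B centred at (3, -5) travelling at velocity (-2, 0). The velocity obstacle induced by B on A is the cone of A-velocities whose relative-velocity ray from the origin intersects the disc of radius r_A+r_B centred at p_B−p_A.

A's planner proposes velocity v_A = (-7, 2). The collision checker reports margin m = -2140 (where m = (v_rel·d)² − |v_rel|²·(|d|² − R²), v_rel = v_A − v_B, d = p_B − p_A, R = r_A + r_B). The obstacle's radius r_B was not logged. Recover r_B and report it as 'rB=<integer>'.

m = -2140
d = (16, 7);  v_rel = (-5, 2),  |v_rel|² = 29
v_rel×d = (-5)·(7) − (2)·(16) = -67
since m = R²·29 − (-67)²:  R² = (4489 + -2140) / 29 = 81
R = √81 = 9  ⇒  r_B = 9 − 1 = 8

rB=8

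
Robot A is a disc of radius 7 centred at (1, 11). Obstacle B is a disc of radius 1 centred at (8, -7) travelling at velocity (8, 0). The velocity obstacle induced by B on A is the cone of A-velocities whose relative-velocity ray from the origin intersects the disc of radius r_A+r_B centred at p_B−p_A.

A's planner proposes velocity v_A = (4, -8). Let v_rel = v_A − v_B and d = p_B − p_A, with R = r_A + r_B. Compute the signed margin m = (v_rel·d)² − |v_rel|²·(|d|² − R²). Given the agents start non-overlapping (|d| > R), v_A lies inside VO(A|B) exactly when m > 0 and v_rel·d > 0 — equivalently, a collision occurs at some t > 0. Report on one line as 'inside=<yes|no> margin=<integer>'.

d = (7, -18),  |d|² = 373;  R = 7+1 = 8,  c = 373−8² = 309
v_rel = (-4, -8),  |v_rel|² = 80;  v_rel·d = (-4)·(7) + (-8)·(-18) = 116
80·t² − 232·t + 309 = 0  ⇒  m = 116² − 80·309 = -11264
m = -11264 < 0,  v_rel·d = 116 > 0  ⇒  outside

inside=no margin=-11264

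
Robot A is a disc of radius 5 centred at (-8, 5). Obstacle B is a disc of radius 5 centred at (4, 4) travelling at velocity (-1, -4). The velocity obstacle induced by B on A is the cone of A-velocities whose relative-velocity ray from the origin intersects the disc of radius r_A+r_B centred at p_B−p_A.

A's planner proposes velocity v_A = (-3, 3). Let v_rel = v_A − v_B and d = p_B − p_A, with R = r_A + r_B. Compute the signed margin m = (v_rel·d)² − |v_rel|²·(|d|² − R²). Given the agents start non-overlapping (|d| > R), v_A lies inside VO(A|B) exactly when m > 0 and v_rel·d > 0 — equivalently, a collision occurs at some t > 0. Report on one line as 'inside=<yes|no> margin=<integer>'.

d = (12, -1),  |d|² = 145;  R = 5+5 = 10,  c = 145−10² = 45
v_rel = (-2, 7),  |v_rel|² = 53;  v_rel·d = (-2)·(12) + (7)·(-1) = -31
53·t² + 62·t + 45 = 0  ⇒  m = (-31)² − 53·45 = -1424
m = -1424 < 0,  v_rel·d = -31 < 0  ⇒  outside

inside=no margin=-1424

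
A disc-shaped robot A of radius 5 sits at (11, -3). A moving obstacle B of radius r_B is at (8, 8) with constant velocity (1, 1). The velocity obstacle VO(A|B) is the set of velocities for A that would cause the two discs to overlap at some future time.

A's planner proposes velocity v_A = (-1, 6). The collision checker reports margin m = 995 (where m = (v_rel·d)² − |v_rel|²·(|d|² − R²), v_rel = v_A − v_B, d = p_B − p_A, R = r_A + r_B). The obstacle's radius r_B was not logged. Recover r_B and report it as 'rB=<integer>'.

m = 995
d = (-3, 11);  v_rel = (-2, 5),  |v_rel|² = 29
v_rel×d = (-2)·(11) − (5)·(-3) = -7
since m = R²·29 − (-7)²:  R² = (49 + 995) / 29 = 36
R = √36 = 6  ⇒  r_B = 6 − 5 = 1

rB=1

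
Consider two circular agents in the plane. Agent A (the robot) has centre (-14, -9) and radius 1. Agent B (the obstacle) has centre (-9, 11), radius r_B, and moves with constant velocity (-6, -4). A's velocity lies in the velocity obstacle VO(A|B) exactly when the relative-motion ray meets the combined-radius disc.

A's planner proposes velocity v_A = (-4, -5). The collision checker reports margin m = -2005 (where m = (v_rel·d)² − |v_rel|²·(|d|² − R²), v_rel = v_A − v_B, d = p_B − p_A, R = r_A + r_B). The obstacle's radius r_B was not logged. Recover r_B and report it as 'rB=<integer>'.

m = -2005
d = (5, 20);  v_rel = (2, -1),  |v_rel|² = 5
v_rel×d = (2)·(20) − (-1)·(5) = 45
since m = R²·5 − 45²:  R² = (2025 + -2005) / 5 = 4
R = √4 = 2  ⇒  r_B = 2 − 1 = 1

rB=1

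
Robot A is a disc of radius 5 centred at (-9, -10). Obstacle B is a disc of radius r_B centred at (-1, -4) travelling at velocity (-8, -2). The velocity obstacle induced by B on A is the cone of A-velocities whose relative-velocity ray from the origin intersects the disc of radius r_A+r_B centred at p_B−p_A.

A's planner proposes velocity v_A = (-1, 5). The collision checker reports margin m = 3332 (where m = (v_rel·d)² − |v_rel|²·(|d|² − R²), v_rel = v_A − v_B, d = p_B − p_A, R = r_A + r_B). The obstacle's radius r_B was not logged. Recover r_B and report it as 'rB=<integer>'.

m = 3332
d = (8, 6);  v_rel = (7, 7),  |v_rel|² = 98
v_rel×d = (7)·(6) − (7)·(8) = -14
since m = R²·98 − (-14)²:  R² = (196 + 3332) / 98 = 36
R = √36 = 6  ⇒  r_B = 6 − 5 = 1

rB=1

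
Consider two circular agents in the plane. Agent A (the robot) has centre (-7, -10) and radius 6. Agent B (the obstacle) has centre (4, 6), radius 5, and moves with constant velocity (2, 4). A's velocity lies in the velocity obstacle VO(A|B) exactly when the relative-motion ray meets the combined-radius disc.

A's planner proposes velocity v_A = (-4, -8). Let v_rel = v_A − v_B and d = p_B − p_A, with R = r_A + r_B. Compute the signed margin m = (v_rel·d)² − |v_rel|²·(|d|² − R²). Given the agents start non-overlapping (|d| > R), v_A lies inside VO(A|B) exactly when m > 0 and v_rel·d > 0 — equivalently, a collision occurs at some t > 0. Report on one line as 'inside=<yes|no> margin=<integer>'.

d = (11, 16),  |d|² = 377;  R = 6+5 = 11,  c = 377−11² = 256
v_rel = (-6, -12),  |v_rel|² = 180;  v_rel·d = (-6)·(11) + (-12)·(16) = -258
180·t² + 516·t + 256 = 0  ⇒  m = (-258)² − 180·256 = 20484
m = 20484 > 0,  v_rel·d = -258 < 0  ⇒  outside

inside=no margin=20484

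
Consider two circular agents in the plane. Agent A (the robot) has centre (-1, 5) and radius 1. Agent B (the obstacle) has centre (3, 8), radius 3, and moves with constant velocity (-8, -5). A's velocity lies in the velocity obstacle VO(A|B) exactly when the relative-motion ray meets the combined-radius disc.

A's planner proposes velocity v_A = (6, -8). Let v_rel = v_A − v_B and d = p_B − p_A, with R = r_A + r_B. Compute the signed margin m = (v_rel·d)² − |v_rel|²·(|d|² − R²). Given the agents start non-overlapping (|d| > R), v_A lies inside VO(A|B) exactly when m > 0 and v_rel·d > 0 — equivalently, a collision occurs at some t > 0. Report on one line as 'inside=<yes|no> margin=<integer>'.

d = (4, 3),  |d|² = 25;  R = 1+3 = 4,  c = 25−4² = 9
v_rel = (14, -3),  |v_rel|² = 205;  v_rel·d = (14)·(4) + (-3)·(3) = 47
205·t² − 94·t + 9 = 0  ⇒  m = 47² − 205·9 = 364
m = 364 > 0,  v_rel·d = 47 > 0  ⇒  inside

inside=yes margin=364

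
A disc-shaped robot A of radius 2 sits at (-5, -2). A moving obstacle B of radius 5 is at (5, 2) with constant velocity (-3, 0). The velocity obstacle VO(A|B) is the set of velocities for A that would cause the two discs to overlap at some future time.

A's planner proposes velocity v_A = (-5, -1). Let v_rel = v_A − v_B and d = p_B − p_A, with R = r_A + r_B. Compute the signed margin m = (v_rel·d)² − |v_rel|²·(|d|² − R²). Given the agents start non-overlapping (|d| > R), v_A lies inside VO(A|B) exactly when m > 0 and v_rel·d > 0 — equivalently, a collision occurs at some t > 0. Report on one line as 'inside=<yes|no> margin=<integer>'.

d = (10, 4),  |d|² = 116;  R = 2+5 = 7,  c = 116−7² = 67
v_rel = (-2, -1),  |v_rel|² = 5;  v_rel·d = (-2)·(10) + (-1)·(4) = -24
5·t² + 48·t + 67 = 0  ⇒  m = (-24)² − 5·67 = 241
m = 241 > 0,  v_rel·d = -24 < 0  ⇒  outside

inside=no margin=241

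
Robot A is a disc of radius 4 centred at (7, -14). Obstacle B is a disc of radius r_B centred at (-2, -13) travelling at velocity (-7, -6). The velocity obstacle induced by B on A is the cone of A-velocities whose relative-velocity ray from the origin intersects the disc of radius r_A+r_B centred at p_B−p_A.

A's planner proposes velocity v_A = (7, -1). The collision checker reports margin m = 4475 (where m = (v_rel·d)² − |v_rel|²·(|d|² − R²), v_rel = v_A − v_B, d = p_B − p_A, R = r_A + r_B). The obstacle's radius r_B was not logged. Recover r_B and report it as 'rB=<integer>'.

m = 4475
d = (-9, 1);  v_rel = (14, 5),  |v_rel|² = 221
v_rel×d = (14)·(1) − (5)·(-9) = 59
since m = R²·221 − 59²:  R² = (3481 + 4475) / 221 = 36
R = √36 = 6  ⇒  r_B = 6 − 4 = 2

rB=2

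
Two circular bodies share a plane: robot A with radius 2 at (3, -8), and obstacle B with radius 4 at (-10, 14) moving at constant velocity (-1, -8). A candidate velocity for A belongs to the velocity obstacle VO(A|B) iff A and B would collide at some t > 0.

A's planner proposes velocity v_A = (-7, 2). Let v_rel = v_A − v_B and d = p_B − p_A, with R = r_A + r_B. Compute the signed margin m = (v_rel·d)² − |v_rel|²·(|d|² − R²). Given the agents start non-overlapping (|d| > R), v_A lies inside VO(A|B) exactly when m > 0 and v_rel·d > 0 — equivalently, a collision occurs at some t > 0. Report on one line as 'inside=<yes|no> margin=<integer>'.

d = (-13, 22),  |d|² = 653;  R = 2+4 = 6,  c = 653−6² = 617
v_rel = (-6, 10),  |v_rel|² = 136;  v_rel·d = (-6)·(-13) + (10)·(22) = 298
136·t² − 596·t + 617 = 0  ⇒  m = 298² − 136·617 = 4892
m = 4892 > 0,  v_rel·d = 298 > 0  ⇒  inside

inside=yes margin=4892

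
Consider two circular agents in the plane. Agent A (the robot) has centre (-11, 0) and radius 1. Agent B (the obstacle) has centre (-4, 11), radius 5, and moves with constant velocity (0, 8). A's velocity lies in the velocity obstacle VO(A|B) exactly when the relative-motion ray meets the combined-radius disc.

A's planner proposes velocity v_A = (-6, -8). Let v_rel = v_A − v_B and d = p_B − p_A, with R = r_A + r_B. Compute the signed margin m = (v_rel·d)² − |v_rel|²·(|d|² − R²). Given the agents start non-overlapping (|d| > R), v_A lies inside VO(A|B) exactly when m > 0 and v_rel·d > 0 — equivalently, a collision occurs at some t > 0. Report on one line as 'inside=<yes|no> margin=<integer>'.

d = (7, 11),  |d|² = 170;  R = 1+5 = 6,  c = 170−6² = 134
v_rel = (-6, -16),  |v_rel|² = 292;  v_rel·d = (-6)·(7) + (-16)·(11) = -218
292·t² + 436·t + 134 = 0  ⇒  m = (-218)² − 292·134 = 8396
m = 8396 > 0,  v_rel·d = -218 < 0  ⇒  outside

inside=no margin=8396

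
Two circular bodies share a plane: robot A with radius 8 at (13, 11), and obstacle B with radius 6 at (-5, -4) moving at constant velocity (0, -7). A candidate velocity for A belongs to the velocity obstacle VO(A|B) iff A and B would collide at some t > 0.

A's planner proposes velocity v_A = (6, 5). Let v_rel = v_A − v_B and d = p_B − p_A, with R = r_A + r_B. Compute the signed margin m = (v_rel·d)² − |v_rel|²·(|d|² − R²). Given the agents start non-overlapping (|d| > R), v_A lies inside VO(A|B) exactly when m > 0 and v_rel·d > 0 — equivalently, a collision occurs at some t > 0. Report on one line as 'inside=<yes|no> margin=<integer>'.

d = (-18, -15),  |d|² = 549;  R = 8+6 = 14,  c = 549−14² = 353
v_rel = (6, 12),  |v_rel|² = 180;  v_rel·d = (6)·(-18) + (12)·(-15) = -288
180·t² + 576·t + 353 = 0  ⇒  m = (-288)² − 180·353 = 19404
m = 19404 > 0,  v_rel·d = -288 < 0  ⇒  outside

inside=no margin=19404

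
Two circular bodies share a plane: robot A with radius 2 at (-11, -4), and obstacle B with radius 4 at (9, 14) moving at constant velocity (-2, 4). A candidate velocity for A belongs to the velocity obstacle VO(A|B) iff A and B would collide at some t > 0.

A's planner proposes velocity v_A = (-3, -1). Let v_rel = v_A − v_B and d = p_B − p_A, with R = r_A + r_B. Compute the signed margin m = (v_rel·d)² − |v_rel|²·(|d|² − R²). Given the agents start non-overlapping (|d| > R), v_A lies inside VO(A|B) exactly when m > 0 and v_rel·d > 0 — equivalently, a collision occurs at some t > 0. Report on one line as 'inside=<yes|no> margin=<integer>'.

d = (20, 18),  |d|² = 724;  R = 2+4 = 6,  c = 724−6² = 688
v_rel = (-1, -5),  |v_rel|² = 26;  v_rel·d = (-1)·(20) + (-5)·(18) = -110
26·t² + 220·t + 688 = 0  ⇒  m = (-110)² − 26·688 = -5788
m = -5788 < 0,  v_rel·d = -110 < 0  ⇒  outside

inside=no margin=-5788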